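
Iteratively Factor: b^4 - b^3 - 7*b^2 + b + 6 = (b - 3)*(b^3 + 2*b^2 - b - 2) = (b - 3)*(b + 1)*(b^2 + b - 2) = (b - 3)*(b - 1)*(b + 1)*(b + 2)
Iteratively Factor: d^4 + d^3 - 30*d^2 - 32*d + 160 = (d + 4)*(d^3 - 3*d^2 - 18*d + 40) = (d - 2)*(d + 4)*(d^2 - d - 20) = (d - 2)*(d + 4)^2*(d - 5)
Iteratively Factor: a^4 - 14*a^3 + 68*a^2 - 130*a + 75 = (a - 3)*(a^3 - 11*a^2 + 35*a - 25) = (a - 5)*(a - 3)*(a^2 - 6*a + 5) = (a - 5)*(a - 3)*(a - 1)*(a - 5)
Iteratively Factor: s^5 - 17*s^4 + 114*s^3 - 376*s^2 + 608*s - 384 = (s - 4)*(s^4 - 13*s^3 + 62*s^2 - 128*s + 96) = (s - 4)*(s - 2)*(s^3 - 11*s^2 + 40*s - 48) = (s - 4)^2*(s - 2)*(s^2 - 7*s + 12) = (s - 4)^2*(s - 3)*(s - 2)*(s - 4)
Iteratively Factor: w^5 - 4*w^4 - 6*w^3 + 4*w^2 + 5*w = (w - 1)*(w^4 - 3*w^3 - 9*w^2 - 5*w) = w*(w - 1)*(w^3 - 3*w^2 - 9*w - 5) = w*(w - 1)*(w + 1)*(w^2 - 4*w - 5) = w*(w - 5)*(w - 1)*(w + 1)*(w + 1)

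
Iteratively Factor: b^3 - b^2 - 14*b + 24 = (b - 2)*(b^2 + b - 12) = (b - 2)*(b + 4)*(b - 3)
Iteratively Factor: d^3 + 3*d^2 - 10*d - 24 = (d + 4)*(d^2 - d - 6) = (d + 2)*(d + 4)*(d - 3)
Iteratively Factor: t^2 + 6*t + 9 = (t + 3)*(t + 3)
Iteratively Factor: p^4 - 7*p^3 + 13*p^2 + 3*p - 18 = (p - 2)*(p^3 - 5*p^2 + 3*p + 9) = (p - 2)*(p + 1)*(p^2 - 6*p + 9) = (p - 3)*(p - 2)*(p + 1)*(p - 3)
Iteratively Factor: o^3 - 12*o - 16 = (o + 2)*(o^2 - 2*o - 8) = (o + 2)^2*(o - 4)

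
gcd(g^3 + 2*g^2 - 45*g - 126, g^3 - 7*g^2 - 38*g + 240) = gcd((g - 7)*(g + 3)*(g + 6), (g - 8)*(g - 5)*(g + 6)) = g + 6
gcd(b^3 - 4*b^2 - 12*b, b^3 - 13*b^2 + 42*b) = b^2 - 6*b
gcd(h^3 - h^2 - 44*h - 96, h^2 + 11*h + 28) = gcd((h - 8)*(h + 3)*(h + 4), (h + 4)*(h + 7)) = h + 4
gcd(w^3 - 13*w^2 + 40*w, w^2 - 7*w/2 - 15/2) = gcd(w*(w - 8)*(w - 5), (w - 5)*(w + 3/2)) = w - 5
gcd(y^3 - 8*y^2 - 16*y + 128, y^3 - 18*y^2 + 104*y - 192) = y^2 - 12*y + 32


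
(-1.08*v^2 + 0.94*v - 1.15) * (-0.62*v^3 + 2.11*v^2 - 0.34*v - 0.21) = 0.6696*v^5 - 2.8616*v^4 + 3.0636*v^3 - 2.5193*v^2 + 0.1936*v + 0.2415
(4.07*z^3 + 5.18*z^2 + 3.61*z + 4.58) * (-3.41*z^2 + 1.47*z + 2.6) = -13.8787*z^5 - 11.6809*z^4 + 5.8865*z^3 + 3.1569*z^2 + 16.1186*z + 11.908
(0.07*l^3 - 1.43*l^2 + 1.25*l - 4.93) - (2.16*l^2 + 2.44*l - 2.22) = 0.07*l^3 - 3.59*l^2 - 1.19*l - 2.71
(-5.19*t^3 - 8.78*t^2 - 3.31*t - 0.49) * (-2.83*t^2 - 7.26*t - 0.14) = 14.6877*t^5 + 62.5268*t^4 + 73.8367*t^3 + 26.6465*t^2 + 4.0208*t + 0.0686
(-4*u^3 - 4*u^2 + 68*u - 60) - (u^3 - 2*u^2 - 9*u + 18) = -5*u^3 - 2*u^2 + 77*u - 78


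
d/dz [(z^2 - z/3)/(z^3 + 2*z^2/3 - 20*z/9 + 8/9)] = 3*(-9*z^3 - 18*z + 4)/(27*z^5 + 54*z^4 - 72*z^3 - 80*z^2 + 112*z - 32)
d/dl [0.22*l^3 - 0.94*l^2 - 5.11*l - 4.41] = 0.66*l^2 - 1.88*l - 5.11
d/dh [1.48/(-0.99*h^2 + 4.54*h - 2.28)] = (2.9304*h - 6.7192)/(0.99*h^2 - 4.54*h + 2.28)^2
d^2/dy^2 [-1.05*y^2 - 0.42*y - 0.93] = -2.10000000000000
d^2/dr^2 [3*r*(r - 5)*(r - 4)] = 18*r - 54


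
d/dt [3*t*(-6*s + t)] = -18*s + 6*t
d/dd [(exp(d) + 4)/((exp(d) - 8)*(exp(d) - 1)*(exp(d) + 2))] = (-2*exp(3*d) - 5*exp(2*d) + 56*exp(d) + 56)*exp(d)/(exp(6*d) - 14*exp(5*d) + 29*exp(4*d) + 172*exp(3*d) - 124*exp(2*d) - 320*exp(d) + 256)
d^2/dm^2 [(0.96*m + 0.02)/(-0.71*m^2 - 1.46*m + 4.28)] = (-(0.96*m + 0.02)*(1.42*m + 1.46)*(2.84*m + 2.92) + (4.0896*m + 2.8316)*(0.71*m^2 + 1.46*m - 4.28))/(0.71*m^2 + 1.46*m - 4.28)^3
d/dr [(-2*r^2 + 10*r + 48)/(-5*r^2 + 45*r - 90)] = 4*(-2*r^2 + 42*r - 153)/(5*(r^4 - 18*r^3 + 117*r^2 - 324*r + 324))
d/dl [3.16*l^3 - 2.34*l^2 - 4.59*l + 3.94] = 9.48*l^2 - 4.68*l - 4.59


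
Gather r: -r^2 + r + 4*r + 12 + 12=-r^2 + 5*r + 24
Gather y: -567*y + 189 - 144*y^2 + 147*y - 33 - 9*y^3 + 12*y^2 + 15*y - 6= -9*y^3 - 132*y^2 - 405*y + 150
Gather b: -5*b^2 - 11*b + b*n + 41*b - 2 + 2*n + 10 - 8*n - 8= -5*b^2 + b*(n + 30) - 6*n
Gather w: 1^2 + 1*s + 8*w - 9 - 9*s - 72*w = -8*s - 64*w - 8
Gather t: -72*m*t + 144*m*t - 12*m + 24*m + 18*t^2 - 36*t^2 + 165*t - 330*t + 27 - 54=12*m - 18*t^2 + t*(72*m - 165) - 27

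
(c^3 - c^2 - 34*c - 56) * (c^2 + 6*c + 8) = c^5 + 5*c^4 - 32*c^3 - 268*c^2 - 608*c - 448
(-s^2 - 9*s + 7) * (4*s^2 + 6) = -4*s^4 - 36*s^3 + 22*s^2 - 54*s + 42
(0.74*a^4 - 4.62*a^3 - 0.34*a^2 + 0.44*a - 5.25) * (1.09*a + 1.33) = 0.8066*a^5 - 4.0516*a^4 - 6.5152*a^3 + 0.0274*a^2 - 5.1373*a - 6.9825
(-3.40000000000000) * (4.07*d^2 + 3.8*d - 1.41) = -13.838*d^2 - 12.92*d + 4.794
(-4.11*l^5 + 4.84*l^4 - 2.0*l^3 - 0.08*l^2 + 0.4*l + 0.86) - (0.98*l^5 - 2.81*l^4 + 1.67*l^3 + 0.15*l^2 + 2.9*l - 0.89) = -5.09*l^5 + 7.65*l^4 - 3.67*l^3 - 0.23*l^2 - 2.5*l + 1.75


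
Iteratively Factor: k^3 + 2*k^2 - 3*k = (k)*(k^2 + 2*k - 3) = k*(k - 1)*(k + 3)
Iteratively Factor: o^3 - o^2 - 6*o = (o)*(o^2 - o - 6) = o*(o - 3)*(o + 2)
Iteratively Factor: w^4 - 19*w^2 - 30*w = (w)*(w^3 - 19*w - 30) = w*(w + 3)*(w^2 - 3*w - 10) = w*(w - 5)*(w + 3)*(w + 2)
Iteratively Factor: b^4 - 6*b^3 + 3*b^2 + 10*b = (b - 5)*(b^3 - b^2 - 2*b) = b*(b - 5)*(b^2 - b - 2) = b*(b - 5)*(b + 1)*(b - 2)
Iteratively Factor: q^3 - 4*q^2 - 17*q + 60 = (q + 4)*(q^2 - 8*q + 15) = (q - 3)*(q + 4)*(q - 5)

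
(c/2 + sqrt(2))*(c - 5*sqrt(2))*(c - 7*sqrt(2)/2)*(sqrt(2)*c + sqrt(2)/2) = sqrt(2)*c^4/2 - 13*c^3/2 + sqrt(2)*c^3/4 - 13*c^2/4 + sqrt(2)*c^2/2 + sqrt(2)*c/4 + 70*c + 35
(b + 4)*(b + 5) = b^2 + 9*b + 20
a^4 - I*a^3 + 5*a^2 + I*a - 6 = (a - 3*I)*(a + 2*I)*(-I*a - I)*(I*a - I)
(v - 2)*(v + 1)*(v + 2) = v^3 + v^2 - 4*v - 4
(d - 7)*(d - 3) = d^2 - 10*d + 21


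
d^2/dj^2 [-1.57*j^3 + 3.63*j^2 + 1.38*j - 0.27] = 7.26 - 9.42*j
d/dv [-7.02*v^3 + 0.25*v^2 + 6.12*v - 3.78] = -21.06*v^2 + 0.5*v + 6.12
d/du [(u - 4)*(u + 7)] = 2*u + 3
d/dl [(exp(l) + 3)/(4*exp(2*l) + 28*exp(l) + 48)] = -exp(l)/(4*exp(2*l) + 32*exp(l) + 64)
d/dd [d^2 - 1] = 2*d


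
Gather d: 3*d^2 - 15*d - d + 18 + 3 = 3*d^2 - 16*d + 21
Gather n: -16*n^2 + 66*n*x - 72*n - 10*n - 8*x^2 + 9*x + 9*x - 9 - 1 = -16*n^2 + n*(66*x - 82) - 8*x^2 + 18*x - 10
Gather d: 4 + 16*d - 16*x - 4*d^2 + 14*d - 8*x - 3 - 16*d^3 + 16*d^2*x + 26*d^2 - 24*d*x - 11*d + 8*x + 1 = -16*d^3 + d^2*(16*x + 22) + d*(19 - 24*x) - 16*x + 2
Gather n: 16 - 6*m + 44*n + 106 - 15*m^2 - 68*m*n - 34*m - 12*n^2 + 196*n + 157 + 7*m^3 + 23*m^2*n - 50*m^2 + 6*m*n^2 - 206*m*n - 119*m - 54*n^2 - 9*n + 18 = 7*m^3 - 65*m^2 - 159*m + n^2*(6*m - 66) + n*(23*m^2 - 274*m + 231) + 297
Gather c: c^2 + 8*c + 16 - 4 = c^2 + 8*c + 12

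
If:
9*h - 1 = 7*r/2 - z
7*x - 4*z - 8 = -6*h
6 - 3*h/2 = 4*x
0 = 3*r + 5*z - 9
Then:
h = 1388/2835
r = 80/63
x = 1244/945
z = 109/105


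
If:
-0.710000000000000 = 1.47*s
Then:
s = -0.48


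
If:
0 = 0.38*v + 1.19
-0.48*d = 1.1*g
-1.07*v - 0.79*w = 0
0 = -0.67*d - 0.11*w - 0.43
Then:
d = -1.34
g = 0.58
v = -3.13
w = 4.24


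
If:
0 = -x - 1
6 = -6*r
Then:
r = -1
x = -1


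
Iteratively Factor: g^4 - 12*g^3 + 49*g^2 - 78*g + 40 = (g - 4)*(g^3 - 8*g^2 + 17*g - 10) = (g - 4)*(g - 2)*(g^2 - 6*g + 5) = (g - 4)*(g - 2)*(g - 1)*(g - 5)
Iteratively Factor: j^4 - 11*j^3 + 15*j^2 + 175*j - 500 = (j - 5)*(j^3 - 6*j^2 - 15*j + 100) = (j - 5)*(j + 4)*(j^2 - 10*j + 25) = (j - 5)^2*(j + 4)*(j - 5)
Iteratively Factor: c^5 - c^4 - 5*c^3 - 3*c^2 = (c)*(c^4 - c^3 - 5*c^2 - 3*c) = c*(c - 3)*(c^3 + 2*c^2 + c) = c*(c - 3)*(c + 1)*(c^2 + c) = c*(c - 3)*(c + 1)^2*(c)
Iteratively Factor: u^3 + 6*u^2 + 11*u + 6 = (u + 2)*(u^2 + 4*u + 3) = (u + 2)*(u + 3)*(u + 1)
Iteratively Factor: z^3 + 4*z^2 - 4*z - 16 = (z + 4)*(z^2 - 4) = (z - 2)*(z + 4)*(z + 2)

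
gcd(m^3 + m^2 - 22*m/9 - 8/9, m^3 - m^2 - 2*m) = 1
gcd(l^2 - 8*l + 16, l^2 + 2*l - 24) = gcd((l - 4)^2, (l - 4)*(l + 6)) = l - 4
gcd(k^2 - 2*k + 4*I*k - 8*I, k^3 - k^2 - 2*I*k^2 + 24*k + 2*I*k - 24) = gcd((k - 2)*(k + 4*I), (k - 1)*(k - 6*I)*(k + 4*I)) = k + 4*I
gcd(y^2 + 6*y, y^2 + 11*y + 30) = y + 6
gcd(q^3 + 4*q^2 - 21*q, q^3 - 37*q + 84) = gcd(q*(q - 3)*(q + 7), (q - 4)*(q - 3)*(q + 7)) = q^2 + 4*q - 21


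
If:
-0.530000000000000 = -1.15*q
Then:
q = 0.46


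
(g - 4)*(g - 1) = g^2 - 5*g + 4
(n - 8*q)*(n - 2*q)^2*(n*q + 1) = n^4*q - 12*n^3*q^2 + n^3 + 36*n^2*q^3 - 12*n^2*q - 32*n*q^4 + 36*n*q^2 - 32*q^3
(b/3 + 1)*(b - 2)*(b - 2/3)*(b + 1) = b^4/3 + 4*b^3/9 - 19*b^2/9 - 8*b/9 + 4/3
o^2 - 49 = (o - 7)*(o + 7)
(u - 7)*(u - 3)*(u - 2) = u^3 - 12*u^2 + 41*u - 42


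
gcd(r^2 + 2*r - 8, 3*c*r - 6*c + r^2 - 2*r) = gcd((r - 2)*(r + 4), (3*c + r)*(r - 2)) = r - 2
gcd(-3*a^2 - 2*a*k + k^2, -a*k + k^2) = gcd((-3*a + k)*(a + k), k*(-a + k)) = 1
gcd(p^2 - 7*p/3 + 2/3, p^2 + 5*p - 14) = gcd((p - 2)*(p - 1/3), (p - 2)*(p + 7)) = p - 2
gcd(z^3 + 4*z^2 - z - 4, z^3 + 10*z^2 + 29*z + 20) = z^2 + 5*z + 4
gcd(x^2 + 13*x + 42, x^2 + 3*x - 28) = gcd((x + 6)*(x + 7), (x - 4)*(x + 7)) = x + 7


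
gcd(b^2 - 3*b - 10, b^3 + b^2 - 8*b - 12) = b + 2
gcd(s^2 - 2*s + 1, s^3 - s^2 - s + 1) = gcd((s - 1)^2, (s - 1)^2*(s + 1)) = s^2 - 2*s + 1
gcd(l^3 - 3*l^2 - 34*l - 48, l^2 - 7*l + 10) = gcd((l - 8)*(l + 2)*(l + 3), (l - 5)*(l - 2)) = 1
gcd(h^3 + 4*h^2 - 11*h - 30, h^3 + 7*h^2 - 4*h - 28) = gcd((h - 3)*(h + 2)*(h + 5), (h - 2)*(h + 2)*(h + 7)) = h + 2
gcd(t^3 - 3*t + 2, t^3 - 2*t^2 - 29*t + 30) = t - 1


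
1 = 1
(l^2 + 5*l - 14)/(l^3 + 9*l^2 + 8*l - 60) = (l + 7)/(l^2 + 11*l + 30)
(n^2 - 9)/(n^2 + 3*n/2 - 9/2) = 2*(n - 3)/(2*n - 3)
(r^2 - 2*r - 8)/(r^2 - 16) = (r + 2)/(r + 4)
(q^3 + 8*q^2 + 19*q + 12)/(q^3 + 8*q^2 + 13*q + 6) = (q^2 + 7*q + 12)/(q^2 + 7*q + 6)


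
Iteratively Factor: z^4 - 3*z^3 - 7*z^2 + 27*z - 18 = (z - 3)*(z^3 - 7*z + 6) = (z - 3)*(z - 2)*(z^2 + 2*z - 3) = (z - 3)*(z - 2)*(z + 3)*(z - 1)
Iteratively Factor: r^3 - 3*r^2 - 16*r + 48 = (r - 4)*(r^2 + r - 12) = (r - 4)*(r - 3)*(r + 4)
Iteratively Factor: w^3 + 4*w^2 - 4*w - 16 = (w + 4)*(w^2 - 4) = (w + 2)*(w + 4)*(w - 2)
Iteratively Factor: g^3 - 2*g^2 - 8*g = (g)*(g^2 - 2*g - 8) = g*(g + 2)*(g - 4)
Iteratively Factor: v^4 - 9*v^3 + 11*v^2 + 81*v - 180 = (v + 3)*(v^3 - 12*v^2 + 47*v - 60) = (v - 5)*(v + 3)*(v^2 - 7*v + 12) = (v - 5)*(v - 4)*(v + 3)*(v - 3)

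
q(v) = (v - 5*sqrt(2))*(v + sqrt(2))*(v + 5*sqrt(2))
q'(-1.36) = -48.30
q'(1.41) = -40.05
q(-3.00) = 65.02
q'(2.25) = -28.45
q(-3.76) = 84.13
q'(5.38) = 52.05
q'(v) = (v - 5*sqrt(2))*(v + sqrt(2)) + (v - 5*sqrt(2))*(v + 5*sqrt(2)) + (v + sqrt(2))*(v + 5*sqrt(2)) = 3*v^2 + 2*sqrt(2)*v - 50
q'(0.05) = -49.85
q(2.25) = -164.66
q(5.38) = -143.06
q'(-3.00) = -31.49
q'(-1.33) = -48.46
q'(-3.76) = -18.22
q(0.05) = -73.21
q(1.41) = -135.60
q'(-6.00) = 41.03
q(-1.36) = -2.61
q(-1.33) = -4.06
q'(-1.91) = -44.46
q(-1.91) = 22.98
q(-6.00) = 64.20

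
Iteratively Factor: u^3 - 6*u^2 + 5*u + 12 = (u + 1)*(u^2 - 7*u + 12) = (u - 3)*(u + 1)*(u - 4)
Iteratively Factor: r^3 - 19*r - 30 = (r + 3)*(r^2 - 3*r - 10) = (r + 2)*(r + 3)*(r - 5)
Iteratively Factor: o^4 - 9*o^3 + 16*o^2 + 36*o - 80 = (o + 2)*(o^3 - 11*o^2 + 38*o - 40) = (o - 5)*(o + 2)*(o^2 - 6*o + 8) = (o - 5)*(o - 4)*(o + 2)*(o - 2)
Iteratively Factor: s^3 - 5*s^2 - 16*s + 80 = (s + 4)*(s^2 - 9*s + 20) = (s - 5)*(s + 4)*(s - 4)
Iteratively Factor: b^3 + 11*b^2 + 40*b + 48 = (b + 4)*(b^2 + 7*b + 12) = (b + 3)*(b + 4)*(b + 4)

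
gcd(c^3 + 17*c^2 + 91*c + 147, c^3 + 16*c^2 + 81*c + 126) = c^2 + 10*c + 21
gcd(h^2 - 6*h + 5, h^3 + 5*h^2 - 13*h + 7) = h - 1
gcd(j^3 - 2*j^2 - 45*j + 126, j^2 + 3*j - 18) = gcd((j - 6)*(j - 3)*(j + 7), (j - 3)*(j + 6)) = j - 3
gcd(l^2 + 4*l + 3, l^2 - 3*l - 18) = l + 3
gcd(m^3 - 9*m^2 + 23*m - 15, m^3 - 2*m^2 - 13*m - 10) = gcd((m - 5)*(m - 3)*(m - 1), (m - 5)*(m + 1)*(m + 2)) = m - 5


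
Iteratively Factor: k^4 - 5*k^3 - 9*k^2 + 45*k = (k - 5)*(k^3 - 9*k) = (k - 5)*(k - 3)*(k^2 + 3*k) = (k - 5)*(k - 3)*(k + 3)*(k)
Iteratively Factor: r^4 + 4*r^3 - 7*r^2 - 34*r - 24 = (r - 3)*(r^3 + 7*r^2 + 14*r + 8) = (r - 3)*(r + 1)*(r^2 + 6*r + 8) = (r - 3)*(r + 1)*(r + 4)*(r + 2)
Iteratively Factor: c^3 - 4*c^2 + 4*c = (c)*(c^2 - 4*c + 4) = c*(c - 2)*(c - 2)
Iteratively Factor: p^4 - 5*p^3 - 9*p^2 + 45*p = (p - 3)*(p^3 - 2*p^2 - 15*p) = (p - 5)*(p - 3)*(p^2 + 3*p) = (p - 5)*(p - 3)*(p + 3)*(p)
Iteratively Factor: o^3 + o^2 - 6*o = (o)*(o^2 + o - 6) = o*(o - 2)*(o + 3)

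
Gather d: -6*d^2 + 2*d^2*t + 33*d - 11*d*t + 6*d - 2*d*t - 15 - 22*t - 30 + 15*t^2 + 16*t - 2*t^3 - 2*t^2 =d^2*(2*t - 6) + d*(39 - 13*t) - 2*t^3 + 13*t^2 - 6*t - 45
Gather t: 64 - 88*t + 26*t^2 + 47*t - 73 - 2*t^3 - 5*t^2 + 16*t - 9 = -2*t^3 + 21*t^2 - 25*t - 18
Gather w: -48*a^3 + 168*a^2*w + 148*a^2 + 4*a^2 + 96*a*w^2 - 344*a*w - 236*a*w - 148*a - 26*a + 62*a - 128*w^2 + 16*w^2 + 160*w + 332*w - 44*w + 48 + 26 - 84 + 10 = -48*a^3 + 152*a^2 - 112*a + w^2*(96*a - 112) + w*(168*a^2 - 580*a + 448)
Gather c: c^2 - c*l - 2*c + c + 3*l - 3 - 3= c^2 + c*(-l - 1) + 3*l - 6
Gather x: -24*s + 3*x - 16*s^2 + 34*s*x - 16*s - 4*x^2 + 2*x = -16*s^2 - 40*s - 4*x^2 + x*(34*s + 5)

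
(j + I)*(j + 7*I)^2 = j^3 + 15*I*j^2 - 63*j - 49*I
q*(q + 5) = q^2 + 5*q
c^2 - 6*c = c*(c - 6)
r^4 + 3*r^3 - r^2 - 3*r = r*(r - 1)*(r + 1)*(r + 3)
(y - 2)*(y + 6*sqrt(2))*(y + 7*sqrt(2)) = y^3 - 2*y^2 + 13*sqrt(2)*y^2 - 26*sqrt(2)*y + 84*y - 168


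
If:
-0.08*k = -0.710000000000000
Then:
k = 8.88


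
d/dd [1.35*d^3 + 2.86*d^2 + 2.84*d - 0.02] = 4.05*d^2 + 5.72*d + 2.84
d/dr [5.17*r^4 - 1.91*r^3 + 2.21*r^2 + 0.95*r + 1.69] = 20.68*r^3 - 5.73*r^2 + 4.42*r + 0.95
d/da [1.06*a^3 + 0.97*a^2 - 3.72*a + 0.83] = 3.18*a^2 + 1.94*a - 3.72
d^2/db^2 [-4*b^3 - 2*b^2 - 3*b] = -24*b - 4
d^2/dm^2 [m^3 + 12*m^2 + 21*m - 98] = 6*m + 24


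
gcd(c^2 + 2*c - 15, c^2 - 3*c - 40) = c + 5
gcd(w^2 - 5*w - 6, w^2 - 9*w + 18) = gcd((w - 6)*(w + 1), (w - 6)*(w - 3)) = w - 6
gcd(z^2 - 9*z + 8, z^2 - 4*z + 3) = z - 1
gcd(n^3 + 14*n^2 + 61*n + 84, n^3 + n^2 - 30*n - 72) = n^2 + 7*n + 12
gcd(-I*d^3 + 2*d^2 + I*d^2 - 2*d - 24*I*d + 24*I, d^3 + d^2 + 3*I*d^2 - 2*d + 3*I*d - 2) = 1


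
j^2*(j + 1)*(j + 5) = j^4 + 6*j^3 + 5*j^2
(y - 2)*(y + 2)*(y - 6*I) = y^3 - 6*I*y^2 - 4*y + 24*I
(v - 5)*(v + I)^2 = v^3 - 5*v^2 + 2*I*v^2 - v - 10*I*v + 5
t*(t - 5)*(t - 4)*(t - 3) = t^4 - 12*t^3 + 47*t^2 - 60*t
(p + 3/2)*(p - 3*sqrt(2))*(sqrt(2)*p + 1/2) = sqrt(2)*p^3 - 11*p^2/2 + 3*sqrt(2)*p^2/2 - 33*p/4 - 3*sqrt(2)*p/2 - 9*sqrt(2)/4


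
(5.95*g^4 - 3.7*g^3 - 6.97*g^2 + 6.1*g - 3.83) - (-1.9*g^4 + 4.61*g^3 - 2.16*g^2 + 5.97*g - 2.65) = 7.85*g^4 - 8.31*g^3 - 4.81*g^2 + 0.13*g - 1.18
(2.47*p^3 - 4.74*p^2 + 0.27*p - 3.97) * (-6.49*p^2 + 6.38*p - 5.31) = -16.0303*p^5 + 46.5212*p^4 - 45.1092*p^3 + 52.6573*p^2 - 26.7623*p + 21.0807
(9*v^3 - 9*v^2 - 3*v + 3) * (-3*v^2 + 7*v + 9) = -27*v^5 + 90*v^4 + 27*v^3 - 111*v^2 - 6*v + 27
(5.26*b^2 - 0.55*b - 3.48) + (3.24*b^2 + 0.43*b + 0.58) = 8.5*b^2 - 0.12*b - 2.9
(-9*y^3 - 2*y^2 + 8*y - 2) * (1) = -9*y^3 - 2*y^2 + 8*y - 2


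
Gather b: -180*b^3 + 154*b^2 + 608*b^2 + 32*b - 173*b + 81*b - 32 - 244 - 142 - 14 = -180*b^3 + 762*b^2 - 60*b - 432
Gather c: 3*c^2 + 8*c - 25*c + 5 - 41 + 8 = 3*c^2 - 17*c - 28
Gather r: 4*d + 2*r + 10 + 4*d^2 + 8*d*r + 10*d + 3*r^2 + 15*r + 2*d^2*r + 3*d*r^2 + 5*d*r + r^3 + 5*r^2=4*d^2 + 14*d + r^3 + r^2*(3*d + 8) + r*(2*d^2 + 13*d + 17) + 10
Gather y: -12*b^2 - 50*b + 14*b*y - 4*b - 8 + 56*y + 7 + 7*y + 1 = -12*b^2 - 54*b + y*(14*b + 63)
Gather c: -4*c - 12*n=-4*c - 12*n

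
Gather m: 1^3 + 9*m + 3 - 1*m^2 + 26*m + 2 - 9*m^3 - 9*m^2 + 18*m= -9*m^3 - 10*m^2 + 53*m + 6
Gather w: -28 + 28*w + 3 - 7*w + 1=21*w - 24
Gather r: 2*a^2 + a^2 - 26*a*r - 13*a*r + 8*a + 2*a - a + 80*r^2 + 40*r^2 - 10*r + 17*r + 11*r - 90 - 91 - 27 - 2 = 3*a^2 + 9*a + 120*r^2 + r*(18 - 39*a) - 210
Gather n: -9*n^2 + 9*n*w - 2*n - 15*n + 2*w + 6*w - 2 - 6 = -9*n^2 + n*(9*w - 17) + 8*w - 8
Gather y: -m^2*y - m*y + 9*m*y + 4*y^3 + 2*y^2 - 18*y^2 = 4*y^3 - 16*y^2 + y*(-m^2 + 8*m)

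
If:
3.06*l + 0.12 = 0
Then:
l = -0.04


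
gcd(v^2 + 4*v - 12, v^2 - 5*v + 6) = v - 2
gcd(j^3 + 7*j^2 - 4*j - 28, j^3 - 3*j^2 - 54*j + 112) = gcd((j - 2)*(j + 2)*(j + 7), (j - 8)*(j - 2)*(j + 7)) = j^2 + 5*j - 14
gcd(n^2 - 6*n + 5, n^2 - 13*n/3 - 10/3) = n - 5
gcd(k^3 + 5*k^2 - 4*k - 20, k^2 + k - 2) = k + 2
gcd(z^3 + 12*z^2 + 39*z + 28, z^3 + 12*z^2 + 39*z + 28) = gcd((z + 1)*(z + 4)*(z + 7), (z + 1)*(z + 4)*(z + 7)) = z^3 + 12*z^2 + 39*z + 28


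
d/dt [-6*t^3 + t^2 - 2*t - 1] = -18*t^2 + 2*t - 2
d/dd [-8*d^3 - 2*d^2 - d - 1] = -24*d^2 - 4*d - 1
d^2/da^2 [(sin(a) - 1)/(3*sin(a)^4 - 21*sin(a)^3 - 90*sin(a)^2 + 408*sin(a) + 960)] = (-3*sin(a)^9 + 31*sin(a)^8 - 95*sin(a)^7 + 181*sin(a)^6 + 1610*sin(a)^5 - 12076*sin(a)^4 - 18760*sin(a)^3 + 43816*sin(a)^2 - 25760*sin(a) - 47744)/(sin(a)^4 - 7*sin(a)^3 - 30*sin(a)^2 + 136*sin(a) + 320)^3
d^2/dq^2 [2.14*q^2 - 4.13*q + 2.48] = 4.28000000000000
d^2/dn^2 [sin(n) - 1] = -sin(n)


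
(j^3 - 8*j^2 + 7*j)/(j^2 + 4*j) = (j^2 - 8*j + 7)/(j + 4)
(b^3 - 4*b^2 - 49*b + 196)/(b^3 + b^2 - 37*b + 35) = (b^2 - 11*b + 28)/(b^2 - 6*b + 5)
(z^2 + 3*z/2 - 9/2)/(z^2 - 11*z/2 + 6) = (z + 3)/(z - 4)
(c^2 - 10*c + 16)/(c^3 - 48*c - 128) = (c - 2)/(c^2 + 8*c + 16)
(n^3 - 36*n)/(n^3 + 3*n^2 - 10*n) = (n^2 - 36)/(n^2 + 3*n - 10)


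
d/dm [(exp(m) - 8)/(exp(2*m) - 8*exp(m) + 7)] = (-2*(exp(m) - 8)*(exp(m) - 4) + exp(2*m) - 8*exp(m) + 7)*exp(m)/(exp(2*m) - 8*exp(m) + 7)^2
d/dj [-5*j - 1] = -5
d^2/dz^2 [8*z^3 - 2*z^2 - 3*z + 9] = 48*z - 4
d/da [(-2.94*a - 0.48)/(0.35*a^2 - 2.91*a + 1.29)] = (1.029*a^2 + 0.336*a - 5.1894)/(0.1225*a^4 - 2.037*a^3 + 9.3711*a^2 - 7.5078*a + 1.6641)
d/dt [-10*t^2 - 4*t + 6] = -20*t - 4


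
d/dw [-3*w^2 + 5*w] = 5 - 6*w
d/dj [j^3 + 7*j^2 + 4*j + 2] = 3*j^2 + 14*j + 4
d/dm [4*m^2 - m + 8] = 8*m - 1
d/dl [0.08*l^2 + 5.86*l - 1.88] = 0.16*l + 5.86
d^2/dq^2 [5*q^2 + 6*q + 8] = 10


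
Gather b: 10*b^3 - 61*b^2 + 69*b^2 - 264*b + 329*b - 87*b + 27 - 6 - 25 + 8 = 10*b^3 + 8*b^2 - 22*b + 4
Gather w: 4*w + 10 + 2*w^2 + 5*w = 2*w^2 + 9*w + 10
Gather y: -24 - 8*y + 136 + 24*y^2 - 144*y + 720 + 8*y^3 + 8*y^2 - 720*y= 8*y^3 + 32*y^2 - 872*y + 832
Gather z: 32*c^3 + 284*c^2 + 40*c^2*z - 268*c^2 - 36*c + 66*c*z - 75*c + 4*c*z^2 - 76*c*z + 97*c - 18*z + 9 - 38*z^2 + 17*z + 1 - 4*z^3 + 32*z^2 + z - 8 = 32*c^3 + 16*c^2 - 14*c - 4*z^3 + z^2*(4*c - 6) + z*(40*c^2 - 10*c) + 2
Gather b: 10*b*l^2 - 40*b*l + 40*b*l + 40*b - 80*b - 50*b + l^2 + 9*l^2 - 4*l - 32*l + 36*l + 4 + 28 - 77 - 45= b*(10*l^2 - 90) + 10*l^2 - 90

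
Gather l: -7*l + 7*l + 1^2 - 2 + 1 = 0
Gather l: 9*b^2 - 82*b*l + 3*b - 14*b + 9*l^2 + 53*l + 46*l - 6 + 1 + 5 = 9*b^2 - 11*b + 9*l^2 + l*(99 - 82*b)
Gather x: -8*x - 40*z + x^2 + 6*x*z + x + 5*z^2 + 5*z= x^2 + x*(6*z - 7) + 5*z^2 - 35*z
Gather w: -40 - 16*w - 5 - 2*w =-18*w - 45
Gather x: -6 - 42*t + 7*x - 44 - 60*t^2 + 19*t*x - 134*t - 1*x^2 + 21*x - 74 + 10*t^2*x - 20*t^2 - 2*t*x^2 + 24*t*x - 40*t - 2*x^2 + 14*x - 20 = -80*t^2 - 216*t + x^2*(-2*t - 3) + x*(10*t^2 + 43*t + 42) - 144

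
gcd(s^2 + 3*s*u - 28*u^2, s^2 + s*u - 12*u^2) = 1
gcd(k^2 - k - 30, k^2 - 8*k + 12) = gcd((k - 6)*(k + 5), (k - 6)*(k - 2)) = k - 6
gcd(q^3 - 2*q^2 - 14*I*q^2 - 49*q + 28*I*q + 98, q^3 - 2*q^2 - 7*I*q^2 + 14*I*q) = q^2 + q*(-2 - 7*I) + 14*I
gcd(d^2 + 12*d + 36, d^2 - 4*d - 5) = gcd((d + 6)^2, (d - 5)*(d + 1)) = 1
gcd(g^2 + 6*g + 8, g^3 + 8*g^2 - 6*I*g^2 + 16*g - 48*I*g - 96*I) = g + 4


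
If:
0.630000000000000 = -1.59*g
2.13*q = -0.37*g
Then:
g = -0.40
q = 0.07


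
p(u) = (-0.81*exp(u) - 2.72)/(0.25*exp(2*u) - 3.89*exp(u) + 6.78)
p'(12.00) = 0.00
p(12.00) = 0.00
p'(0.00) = -1.47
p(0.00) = -1.12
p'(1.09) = -4.58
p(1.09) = 1.99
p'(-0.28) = -0.71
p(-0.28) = -0.84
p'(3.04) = 1.75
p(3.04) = -0.57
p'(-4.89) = -0.00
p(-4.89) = -0.40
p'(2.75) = 16.97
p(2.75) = -2.17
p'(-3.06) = -0.02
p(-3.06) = -0.42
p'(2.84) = 6.31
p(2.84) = -1.23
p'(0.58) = -58.53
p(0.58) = -6.62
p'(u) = (-0.81*exp(u) - 2.72)*(-0.5*exp(2*u) + 3.89*exp(u))/(0.25*exp(2*u) - 3.89*exp(u) + 6.78)^2 - 0.81*exp(u)/(0.25*exp(2*u) - 3.89*exp(u) + 6.78) = (0.2025*exp(2*u) + 1.36*exp(u) - 16.0726)*exp(u)/(0.0625*exp(4*u) - 1.945*exp(3*u) + 18.5221*exp(2*u) - 52.7484*exp(u) + 45.9684)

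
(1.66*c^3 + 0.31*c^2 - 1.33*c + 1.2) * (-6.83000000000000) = -11.3378*c^3 - 2.1173*c^2 + 9.0839*c - 8.196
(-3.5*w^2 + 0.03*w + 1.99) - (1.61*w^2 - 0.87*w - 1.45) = -5.11*w^2 + 0.9*w + 3.44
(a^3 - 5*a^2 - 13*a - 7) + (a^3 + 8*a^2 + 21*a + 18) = 2*a^3 + 3*a^2 + 8*a + 11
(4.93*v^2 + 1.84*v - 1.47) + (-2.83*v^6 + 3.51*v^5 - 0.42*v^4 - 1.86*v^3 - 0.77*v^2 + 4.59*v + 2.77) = -2.83*v^6 + 3.51*v^5 - 0.42*v^4 - 1.86*v^3 + 4.16*v^2 + 6.43*v + 1.3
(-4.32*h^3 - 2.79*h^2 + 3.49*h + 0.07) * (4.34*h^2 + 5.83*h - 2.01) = -18.7488*h^5 - 37.2942*h^4 + 7.5641*h^3 + 26.2584*h^2 - 6.6068*h - 0.1407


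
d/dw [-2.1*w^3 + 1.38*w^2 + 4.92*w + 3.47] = -6.3*w^2 + 2.76*w + 4.92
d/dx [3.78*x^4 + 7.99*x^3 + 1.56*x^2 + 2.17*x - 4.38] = 15.12*x^3 + 23.97*x^2 + 3.12*x + 2.17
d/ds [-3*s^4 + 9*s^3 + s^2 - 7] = s*(-12*s^2 + 27*s + 2)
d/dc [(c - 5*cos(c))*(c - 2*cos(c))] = 7*c*sin(c) + 2*c - 10*sin(2*c) - 7*cos(c)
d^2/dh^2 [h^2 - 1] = 2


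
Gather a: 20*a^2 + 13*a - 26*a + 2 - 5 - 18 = 20*a^2 - 13*a - 21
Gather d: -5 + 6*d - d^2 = -d^2 + 6*d - 5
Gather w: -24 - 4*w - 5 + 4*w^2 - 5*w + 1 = 4*w^2 - 9*w - 28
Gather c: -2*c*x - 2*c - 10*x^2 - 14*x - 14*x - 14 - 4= c*(-2*x - 2) - 10*x^2 - 28*x - 18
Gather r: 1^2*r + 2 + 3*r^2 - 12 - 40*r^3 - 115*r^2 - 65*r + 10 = -40*r^3 - 112*r^2 - 64*r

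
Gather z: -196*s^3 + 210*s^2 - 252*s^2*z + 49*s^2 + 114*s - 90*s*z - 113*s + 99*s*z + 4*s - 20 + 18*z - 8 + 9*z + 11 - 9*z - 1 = -196*s^3 + 259*s^2 + 5*s + z*(-252*s^2 + 9*s + 18) - 18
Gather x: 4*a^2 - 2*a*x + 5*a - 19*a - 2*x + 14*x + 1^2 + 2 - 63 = 4*a^2 - 14*a + x*(12 - 2*a) - 60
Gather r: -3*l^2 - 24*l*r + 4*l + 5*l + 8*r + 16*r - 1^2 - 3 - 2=-3*l^2 + 9*l + r*(24 - 24*l) - 6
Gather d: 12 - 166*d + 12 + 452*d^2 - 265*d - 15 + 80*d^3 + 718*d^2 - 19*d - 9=80*d^3 + 1170*d^2 - 450*d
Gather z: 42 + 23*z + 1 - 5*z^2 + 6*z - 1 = -5*z^2 + 29*z + 42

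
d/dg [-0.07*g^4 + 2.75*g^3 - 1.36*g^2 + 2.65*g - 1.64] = -0.28*g^3 + 8.25*g^2 - 2.72*g + 2.65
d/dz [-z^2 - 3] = -2*z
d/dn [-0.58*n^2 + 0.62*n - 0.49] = 0.62 - 1.16*n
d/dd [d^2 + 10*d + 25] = 2*d + 10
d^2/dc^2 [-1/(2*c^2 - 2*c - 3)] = 4*(-2*c^2 + 2*c + 2*(2*c - 1)^2 + 3)/(-2*c^2 + 2*c + 3)^3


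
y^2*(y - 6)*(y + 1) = y^4 - 5*y^3 - 6*y^2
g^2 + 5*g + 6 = (g + 2)*(g + 3)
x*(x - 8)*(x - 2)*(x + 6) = x^4 - 4*x^3 - 44*x^2 + 96*x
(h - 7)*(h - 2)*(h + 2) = h^3 - 7*h^2 - 4*h + 28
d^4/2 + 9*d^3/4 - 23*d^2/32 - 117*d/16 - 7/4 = (d/2 + 1)*(d - 7/4)*(d + 1/4)*(d + 4)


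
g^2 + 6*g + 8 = (g + 2)*(g + 4)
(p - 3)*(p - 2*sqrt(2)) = p^2 - 3*p - 2*sqrt(2)*p + 6*sqrt(2)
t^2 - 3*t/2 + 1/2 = (t - 1)*(t - 1/2)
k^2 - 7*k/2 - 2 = (k - 4)*(k + 1/2)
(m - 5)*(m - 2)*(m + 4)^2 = m^4 + m^3 - 30*m^2 - 32*m + 160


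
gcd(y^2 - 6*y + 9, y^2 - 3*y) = y - 3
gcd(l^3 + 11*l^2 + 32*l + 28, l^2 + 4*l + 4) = l^2 + 4*l + 4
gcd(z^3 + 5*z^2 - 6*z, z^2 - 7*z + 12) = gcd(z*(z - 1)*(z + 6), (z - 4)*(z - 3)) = 1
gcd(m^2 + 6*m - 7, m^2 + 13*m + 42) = m + 7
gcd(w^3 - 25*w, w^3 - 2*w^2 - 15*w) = w^2 - 5*w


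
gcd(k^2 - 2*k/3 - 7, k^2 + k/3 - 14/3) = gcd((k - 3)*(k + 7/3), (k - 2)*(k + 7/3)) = k + 7/3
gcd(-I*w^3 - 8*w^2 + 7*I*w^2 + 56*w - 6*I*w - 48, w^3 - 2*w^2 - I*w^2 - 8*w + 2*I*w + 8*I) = 1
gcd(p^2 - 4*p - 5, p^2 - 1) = p + 1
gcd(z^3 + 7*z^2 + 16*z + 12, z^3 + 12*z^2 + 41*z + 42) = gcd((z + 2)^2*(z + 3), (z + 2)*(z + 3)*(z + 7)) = z^2 + 5*z + 6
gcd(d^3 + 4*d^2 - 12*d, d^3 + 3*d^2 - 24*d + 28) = d - 2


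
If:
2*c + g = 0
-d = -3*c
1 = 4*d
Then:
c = 1/12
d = 1/4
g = -1/6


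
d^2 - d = d*(d - 1)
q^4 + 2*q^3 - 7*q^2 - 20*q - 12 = (q - 3)*(q + 1)*(q + 2)^2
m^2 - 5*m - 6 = (m - 6)*(m + 1)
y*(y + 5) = y^2 + 5*y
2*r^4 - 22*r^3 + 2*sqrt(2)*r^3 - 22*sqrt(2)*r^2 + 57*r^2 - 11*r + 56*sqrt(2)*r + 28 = (r - 7)*(r - 4)*(sqrt(2)*r + 1)^2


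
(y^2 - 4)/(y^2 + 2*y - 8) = (y + 2)/(y + 4)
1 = 1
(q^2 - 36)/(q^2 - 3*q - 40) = (36 - q^2)/(-q^2 + 3*q + 40)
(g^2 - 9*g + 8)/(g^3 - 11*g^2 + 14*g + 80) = (g - 1)/(g^2 - 3*g - 10)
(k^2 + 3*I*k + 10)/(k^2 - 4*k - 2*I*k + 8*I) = (k + 5*I)/(k - 4)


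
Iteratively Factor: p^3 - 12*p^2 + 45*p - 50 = (p - 2)*(p^2 - 10*p + 25) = (p - 5)*(p - 2)*(p - 5)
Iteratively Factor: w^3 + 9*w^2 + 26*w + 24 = (w + 2)*(w^2 + 7*w + 12) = (w + 2)*(w + 3)*(w + 4)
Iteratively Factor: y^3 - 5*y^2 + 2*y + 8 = (y - 2)*(y^2 - 3*y - 4) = (y - 4)*(y - 2)*(y + 1)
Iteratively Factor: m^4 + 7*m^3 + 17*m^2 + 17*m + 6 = (m + 1)*(m^3 + 6*m^2 + 11*m + 6) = (m + 1)*(m + 2)*(m^2 + 4*m + 3) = (m + 1)*(m + 2)*(m + 3)*(m + 1)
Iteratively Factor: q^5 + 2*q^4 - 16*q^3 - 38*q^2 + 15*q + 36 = (q + 1)*(q^4 + q^3 - 17*q^2 - 21*q + 36) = (q - 1)*(q + 1)*(q^3 + 2*q^2 - 15*q - 36) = (q - 1)*(q + 1)*(q + 3)*(q^2 - q - 12) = (q - 1)*(q + 1)*(q + 3)^2*(q - 4)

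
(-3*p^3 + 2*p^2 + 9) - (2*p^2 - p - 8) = -3*p^3 + p + 17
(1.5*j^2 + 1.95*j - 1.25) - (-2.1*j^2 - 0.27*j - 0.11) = 3.6*j^2 + 2.22*j - 1.14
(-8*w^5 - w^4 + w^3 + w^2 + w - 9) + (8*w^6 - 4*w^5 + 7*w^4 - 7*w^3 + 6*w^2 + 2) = 8*w^6 - 12*w^5 + 6*w^4 - 6*w^3 + 7*w^2 + w - 7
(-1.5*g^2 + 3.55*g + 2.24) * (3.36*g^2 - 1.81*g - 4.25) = -5.04*g^4 + 14.643*g^3 + 7.4759*g^2 - 19.1419*g - 9.52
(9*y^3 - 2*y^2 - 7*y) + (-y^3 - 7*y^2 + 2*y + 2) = 8*y^3 - 9*y^2 - 5*y + 2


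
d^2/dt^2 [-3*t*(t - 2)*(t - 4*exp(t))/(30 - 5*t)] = 6*(-2*t^4*exp(t) + 24*t^3*exp(t) + t^3 - 48*t^2*exp(t) - 18*t^2 - 192*t*exp(t) + 108*t + 192*exp(t) - 72)/(5*(t^3 - 18*t^2 + 108*t - 216))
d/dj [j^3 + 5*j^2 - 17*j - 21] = 3*j^2 + 10*j - 17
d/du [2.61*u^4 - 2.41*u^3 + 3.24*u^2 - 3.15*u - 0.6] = 10.44*u^3 - 7.23*u^2 + 6.48*u - 3.15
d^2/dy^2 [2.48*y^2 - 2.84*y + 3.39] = 4.96000000000000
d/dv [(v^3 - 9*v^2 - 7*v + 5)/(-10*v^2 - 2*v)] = (-5*v^4 - 2*v^3 - 26*v^2 + 50*v + 5)/(2*v^2*(25*v^2 + 10*v + 1))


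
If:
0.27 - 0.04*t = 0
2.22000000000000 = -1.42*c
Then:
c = -1.56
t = 6.75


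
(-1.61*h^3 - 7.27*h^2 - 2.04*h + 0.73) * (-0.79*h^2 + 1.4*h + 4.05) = 1.2719*h^5 + 3.4893*h^4 - 15.0869*h^3 - 32.8762*h^2 - 7.24*h + 2.9565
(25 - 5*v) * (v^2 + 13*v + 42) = -5*v^3 - 40*v^2 + 115*v + 1050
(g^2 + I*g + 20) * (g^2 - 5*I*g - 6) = g^4 - 4*I*g^3 + 19*g^2 - 106*I*g - 120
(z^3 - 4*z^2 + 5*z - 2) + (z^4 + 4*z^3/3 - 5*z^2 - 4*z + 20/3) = z^4 + 7*z^3/3 - 9*z^2 + z + 14/3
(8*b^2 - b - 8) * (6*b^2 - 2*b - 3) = 48*b^4 - 22*b^3 - 70*b^2 + 19*b + 24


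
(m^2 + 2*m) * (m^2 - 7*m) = m^4 - 5*m^3 - 14*m^2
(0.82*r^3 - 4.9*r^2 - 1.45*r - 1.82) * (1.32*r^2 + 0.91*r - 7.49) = 1.0824*r^5 - 5.7218*r^4 - 12.5148*r^3 + 32.9791*r^2 + 9.2043*r + 13.6318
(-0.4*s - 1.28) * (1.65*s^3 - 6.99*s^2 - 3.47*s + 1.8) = -0.66*s^4 + 0.684*s^3 + 10.3352*s^2 + 3.7216*s - 2.304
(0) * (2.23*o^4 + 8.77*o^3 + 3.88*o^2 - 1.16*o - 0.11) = 0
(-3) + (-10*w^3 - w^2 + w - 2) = -10*w^3 - w^2 + w - 5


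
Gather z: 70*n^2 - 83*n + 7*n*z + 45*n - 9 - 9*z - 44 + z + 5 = 70*n^2 - 38*n + z*(7*n - 8) - 48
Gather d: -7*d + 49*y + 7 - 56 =-7*d + 49*y - 49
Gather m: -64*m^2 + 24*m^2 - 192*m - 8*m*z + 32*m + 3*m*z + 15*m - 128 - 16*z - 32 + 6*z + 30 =-40*m^2 + m*(-5*z - 145) - 10*z - 130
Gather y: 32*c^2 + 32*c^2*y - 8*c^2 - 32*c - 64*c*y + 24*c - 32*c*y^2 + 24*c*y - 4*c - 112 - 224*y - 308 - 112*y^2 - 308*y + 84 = 24*c^2 - 12*c + y^2*(-32*c - 112) + y*(32*c^2 - 40*c - 532) - 336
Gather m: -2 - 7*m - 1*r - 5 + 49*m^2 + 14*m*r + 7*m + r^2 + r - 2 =49*m^2 + 14*m*r + r^2 - 9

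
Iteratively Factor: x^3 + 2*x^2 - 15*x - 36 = (x + 3)*(x^2 - x - 12) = (x - 4)*(x + 3)*(x + 3)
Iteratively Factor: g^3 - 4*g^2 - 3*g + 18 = (g - 3)*(g^2 - g - 6) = (g - 3)*(g + 2)*(g - 3)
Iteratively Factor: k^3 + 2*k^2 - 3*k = (k)*(k^2 + 2*k - 3) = k*(k + 3)*(k - 1)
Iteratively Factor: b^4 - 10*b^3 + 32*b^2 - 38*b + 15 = (b - 1)*(b^3 - 9*b^2 + 23*b - 15) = (b - 5)*(b - 1)*(b^2 - 4*b + 3) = (b - 5)*(b - 1)^2*(b - 3)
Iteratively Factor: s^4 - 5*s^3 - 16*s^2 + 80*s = (s + 4)*(s^3 - 9*s^2 + 20*s) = s*(s + 4)*(s^2 - 9*s + 20) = s*(s - 4)*(s + 4)*(s - 5)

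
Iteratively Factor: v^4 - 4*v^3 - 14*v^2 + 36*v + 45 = (v + 1)*(v^3 - 5*v^2 - 9*v + 45) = (v - 3)*(v + 1)*(v^2 - 2*v - 15) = (v - 5)*(v - 3)*(v + 1)*(v + 3)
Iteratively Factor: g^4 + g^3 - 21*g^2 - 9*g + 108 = (g + 3)*(g^3 - 2*g^2 - 15*g + 36) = (g - 3)*(g + 3)*(g^2 + g - 12) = (g - 3)*(g + 3)*(g + 4)*(g - 3)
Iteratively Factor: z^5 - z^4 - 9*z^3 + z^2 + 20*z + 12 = (z + 1)*(z^4 - 2*z^3 - 7*z^2 + 8*z + 12) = (z - 3)*(z + 1)*(z^3 + z^2 - 4*z - 4) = (z - 3)*(z + 1)^2*(z^2 - 4) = (z - 3)*(z + 1)^2*(z + 2)*(z - 2)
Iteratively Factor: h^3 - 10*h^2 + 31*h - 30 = (h - 3)*(h^2 - 7*h + 10) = (h - 3)*(h - 2)*(h - 5)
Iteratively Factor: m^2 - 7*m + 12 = (m - 4)*(m - 3)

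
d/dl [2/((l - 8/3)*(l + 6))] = 12*(-3*l - 5)/(9*l^4 + 60*l^3 - 188*l^2 - 960*l + 2304)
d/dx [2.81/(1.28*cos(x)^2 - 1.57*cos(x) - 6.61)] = (7.1936*cos(x) - 4.4117)*sin(x)/(-1.28*cos(x)^2 + 1.57*cos(x) + 6.61)^2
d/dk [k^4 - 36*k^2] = 4*k*(k^2 - 18)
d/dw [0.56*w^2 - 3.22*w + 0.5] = 1.12*w - 3.22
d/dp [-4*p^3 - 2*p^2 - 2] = 4*p*(-3*p - 1)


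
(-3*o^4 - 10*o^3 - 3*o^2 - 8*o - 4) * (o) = -3*o^5 - 10*o^4 - 3*o^3 - 8*o^2 - 4*o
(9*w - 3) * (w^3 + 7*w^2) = 9*w^4 + 60*w^3 - 21*w^2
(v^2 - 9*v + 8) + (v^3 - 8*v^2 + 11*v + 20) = v^3 - 7*v^2 + 2*v + 28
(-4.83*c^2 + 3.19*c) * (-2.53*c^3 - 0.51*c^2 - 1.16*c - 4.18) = 12.2199*c^5 - 5.6074*c^4 + 3.9759*c^3 + 16.489*c^2 - 13.3342*c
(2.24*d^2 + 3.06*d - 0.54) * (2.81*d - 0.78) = 6.2944*d^3 + 6.8514*d^2 - 3.9042*d + 0.4212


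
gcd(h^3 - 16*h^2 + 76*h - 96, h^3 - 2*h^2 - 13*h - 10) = 1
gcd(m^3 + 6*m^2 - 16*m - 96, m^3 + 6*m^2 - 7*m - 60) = m + 4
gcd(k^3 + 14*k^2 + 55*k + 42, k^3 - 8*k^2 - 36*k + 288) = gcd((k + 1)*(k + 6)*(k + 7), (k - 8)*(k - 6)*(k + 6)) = k + 6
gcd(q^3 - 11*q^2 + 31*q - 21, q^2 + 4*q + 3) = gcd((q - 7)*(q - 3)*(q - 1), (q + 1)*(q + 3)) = 1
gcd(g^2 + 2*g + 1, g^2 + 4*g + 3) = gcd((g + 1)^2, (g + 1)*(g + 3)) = g + 1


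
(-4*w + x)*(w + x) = -4*w^2 - 3*w*x + x^2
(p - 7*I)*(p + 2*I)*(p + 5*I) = p^3 + 39*p + 70*I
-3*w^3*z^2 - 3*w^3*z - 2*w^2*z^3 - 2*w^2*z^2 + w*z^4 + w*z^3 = z*(-3*w + z)*(w + z)*(w*z + w)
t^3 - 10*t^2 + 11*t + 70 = (t - 7)*(t - 5)*(t + 2)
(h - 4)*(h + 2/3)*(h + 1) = h^3 - 7*h^2/3 - 6*h - 8/3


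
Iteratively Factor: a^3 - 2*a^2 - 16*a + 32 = (a + 4)*(a^2 - 6*a + 8) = (a - 2)*(a + 4)*(a - 4)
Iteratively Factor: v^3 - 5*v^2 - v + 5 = (v + 1)*(v^2 - 6*v + 5) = (v - 1)*(v + 1)*(v - 5)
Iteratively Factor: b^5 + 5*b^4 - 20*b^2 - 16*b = (b + 4)*(b^4 + b^3 - 4*b^2 - 4*b) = (b - 2)*(b + 4)*(b^3 + 3*b^2 + 2*b) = (b - 2)*(b + 2)*(b + 4)*(b^2 + b) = (b - 2)*(b + 1)*(b + 2)*(b + 4)*(b)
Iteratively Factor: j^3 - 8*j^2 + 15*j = (j - 3)*(j^2 - 5*j) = j*(j - 3)*(j - 5)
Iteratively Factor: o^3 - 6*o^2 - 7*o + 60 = (o + 3)*(o^2 - 9*o + 20) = (o - 5)*(o + 3)*(o - 4)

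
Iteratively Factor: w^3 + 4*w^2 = (w)*(w^2 + 4*w) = w*(w + 4)*(w)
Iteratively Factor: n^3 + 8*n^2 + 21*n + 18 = (n + 3)*(n^2 + 5*n + 6) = (n + 3)^2*(n + 2)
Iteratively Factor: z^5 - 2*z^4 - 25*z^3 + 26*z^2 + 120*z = (z)*(z^4 - 2*z^3 - 25*z^2 + 26*z + 120) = z*(z + 2)*(z^3 - 4*z^2 - 17*z + 60) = z*(z + 2)*(z + 4)*(z^2 - 8*z + 15) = z*(z - 3)*(z + 2)*(z + 4)*(z - 5)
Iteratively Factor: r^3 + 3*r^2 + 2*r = (r + 2)*(r^2 + r) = (r + 1)*(r + 2)*(r)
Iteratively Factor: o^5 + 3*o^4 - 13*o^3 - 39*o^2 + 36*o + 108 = (o - 3)*(o^4 + 6*o^3 + 5*o^2 - 24*o - 36) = (o - 3)*(o + 2)*(o^3 + 4*o^2 - 3*o - 18) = (o - 3)*(o + 2)*(o + 3)*(o^2 + o - 6) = (o - 3)*(o - 2)*(o + 2)*(o + 3)*(o + 3)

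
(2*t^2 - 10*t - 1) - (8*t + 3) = 2*t^2 - 18*t - 4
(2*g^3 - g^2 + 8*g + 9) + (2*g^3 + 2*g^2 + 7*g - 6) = 4*g^3 + g^2 + 15*g + 3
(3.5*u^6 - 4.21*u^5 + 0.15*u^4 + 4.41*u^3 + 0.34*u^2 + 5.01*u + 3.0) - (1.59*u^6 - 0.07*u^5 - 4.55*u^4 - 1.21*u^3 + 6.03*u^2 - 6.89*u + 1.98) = 1.91*u^6 - 4.14*u^5 + 4.7*u^4 + 5.62*u^3 - 5.69*u^2 + 11.9*u + 1.02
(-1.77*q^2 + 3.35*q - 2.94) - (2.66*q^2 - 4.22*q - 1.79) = -4.43*q^2 + 7.57*q - 1.15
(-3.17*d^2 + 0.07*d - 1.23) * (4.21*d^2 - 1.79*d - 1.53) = -13.3457*d^4 + 5.969*d^3 - 0.4535*d^2 + 2.0946*d + 1.8819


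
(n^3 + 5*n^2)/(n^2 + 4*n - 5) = n^2/(n - 1)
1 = 1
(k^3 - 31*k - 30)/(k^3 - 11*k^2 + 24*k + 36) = (k + 5)/(k - 6)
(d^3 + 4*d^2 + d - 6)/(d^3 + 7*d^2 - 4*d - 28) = (d^2 + 2*d - 3)/(d^2 + 5*d - 14)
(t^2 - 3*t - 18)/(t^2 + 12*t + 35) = (t^2 - 3*t - 18)/(t^2 + 12*t + 35)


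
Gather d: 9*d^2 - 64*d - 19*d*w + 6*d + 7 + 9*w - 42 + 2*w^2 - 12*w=9*d^2 + d*(-19*w - 58) + 2*w^2 - 3*w - 35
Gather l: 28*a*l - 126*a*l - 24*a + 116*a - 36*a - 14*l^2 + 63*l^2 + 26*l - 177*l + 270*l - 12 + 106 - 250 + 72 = 56*a + 49*l^2 + l*(119 - 98*a) - 84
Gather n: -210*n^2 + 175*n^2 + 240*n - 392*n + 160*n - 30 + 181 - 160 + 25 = -35*n^2 + 8*n + 16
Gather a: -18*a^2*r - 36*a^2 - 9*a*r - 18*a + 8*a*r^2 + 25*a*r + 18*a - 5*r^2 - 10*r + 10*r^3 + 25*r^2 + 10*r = a^2*(-18*r - 36) + a*(8*r^2 + 16*r) + 10*r^3 + 20*r^2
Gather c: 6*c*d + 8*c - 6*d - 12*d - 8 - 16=c*(6*d + 8) - 18*d - 24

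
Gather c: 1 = 1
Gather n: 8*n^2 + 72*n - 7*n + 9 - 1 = 8*n^2 + 65*n + 8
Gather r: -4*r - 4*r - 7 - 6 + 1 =-8*r - 12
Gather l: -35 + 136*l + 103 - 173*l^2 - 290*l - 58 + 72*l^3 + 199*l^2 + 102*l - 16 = 72*l^3 + 26*l^2 - 52*l - 6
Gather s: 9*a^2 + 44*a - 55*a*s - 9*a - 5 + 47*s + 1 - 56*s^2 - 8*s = 9*a^2 + 35*a - 56*s^2 + s*(39 - 55*a) - 4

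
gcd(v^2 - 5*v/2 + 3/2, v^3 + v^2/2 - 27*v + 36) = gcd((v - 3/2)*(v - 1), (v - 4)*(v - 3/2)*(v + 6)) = v - 3/2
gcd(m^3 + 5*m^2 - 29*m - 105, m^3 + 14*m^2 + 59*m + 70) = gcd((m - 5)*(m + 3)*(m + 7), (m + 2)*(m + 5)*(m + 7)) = m + 7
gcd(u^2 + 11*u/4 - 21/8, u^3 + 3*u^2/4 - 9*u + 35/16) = u + 7/2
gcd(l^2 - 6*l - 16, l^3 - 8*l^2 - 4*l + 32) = l^2 - 6*l - 16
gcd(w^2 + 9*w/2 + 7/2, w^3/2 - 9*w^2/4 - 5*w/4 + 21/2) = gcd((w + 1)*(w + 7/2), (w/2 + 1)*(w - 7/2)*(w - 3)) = 1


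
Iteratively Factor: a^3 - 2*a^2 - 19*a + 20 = (a - 1)*(a^2 - a - 20) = (a - 1)*(a + 4)*(a - 5)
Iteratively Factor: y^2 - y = (y - 1)*(y)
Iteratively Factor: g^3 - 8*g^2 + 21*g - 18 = (g - 2)*(g^2 - 6*g + 9) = (g - 3)*(g - 2)*(g - 3)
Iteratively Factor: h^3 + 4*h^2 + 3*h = (h + 3)*(h^2 + h) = (h + 1)*(h + 3)*(h)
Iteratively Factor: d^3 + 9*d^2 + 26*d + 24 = (d + 3)*(d^2 + 6*d + 8) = (d + 3)*(d + 4)*(d + 2)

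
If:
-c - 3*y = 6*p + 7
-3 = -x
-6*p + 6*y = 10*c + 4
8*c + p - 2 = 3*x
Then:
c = 18/11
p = -23/11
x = 3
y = 43/33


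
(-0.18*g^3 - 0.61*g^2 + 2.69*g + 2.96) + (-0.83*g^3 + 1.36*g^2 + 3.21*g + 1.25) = -1.01*g^3 + 0.75*g^2 + 5.9*g + 4.21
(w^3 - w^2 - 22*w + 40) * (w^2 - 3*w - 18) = w^5 - 4*w^4 - 37*w^3 + 124*w^2 + 276*w - 720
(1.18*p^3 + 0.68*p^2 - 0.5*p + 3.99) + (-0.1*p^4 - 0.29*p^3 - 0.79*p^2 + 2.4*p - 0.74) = -0.1*p^4 + 0.89*p^3 - 0.11*p^2 + 1.9*p + 3.25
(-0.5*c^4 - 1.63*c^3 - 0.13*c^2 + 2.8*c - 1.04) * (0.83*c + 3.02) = -0.415*c^5 - 2.8629*c^4 - 5.0305*c^3 + 1.9314*c^2 + 7.5928*c - 3.1408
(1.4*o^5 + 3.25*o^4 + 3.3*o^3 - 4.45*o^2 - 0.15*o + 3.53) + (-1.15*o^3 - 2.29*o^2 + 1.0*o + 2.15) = 1.4*o^5 + 3.25*o^4 + 2.15*o^3 - 6.74*o^2 + 0.85*o + 5.68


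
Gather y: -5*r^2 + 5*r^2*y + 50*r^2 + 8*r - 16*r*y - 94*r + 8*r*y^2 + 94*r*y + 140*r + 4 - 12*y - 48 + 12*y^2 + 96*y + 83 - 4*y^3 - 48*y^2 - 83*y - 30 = 45*r^2 + 54*r - 4*y^3 + y^2*(8*r - 36) + y*(5*r^2 + 78*r + 1) + 9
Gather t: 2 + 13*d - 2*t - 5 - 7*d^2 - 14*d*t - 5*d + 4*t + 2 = -7*d^2 + 8*d + t*(2 - 14*d) - 1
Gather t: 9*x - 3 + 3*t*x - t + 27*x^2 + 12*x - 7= t*(3*x - 1) + 27*x^2 + 21*x - 10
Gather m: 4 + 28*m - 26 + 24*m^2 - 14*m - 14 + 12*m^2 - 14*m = 36*m^2 - 36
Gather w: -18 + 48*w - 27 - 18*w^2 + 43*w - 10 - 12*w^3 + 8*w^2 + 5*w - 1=-12*w^3 - 10*w^2 + 96*w - 56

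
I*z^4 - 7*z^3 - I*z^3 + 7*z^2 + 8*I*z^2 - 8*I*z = z*(z - I)*(z + 8*I)*(I*z - I)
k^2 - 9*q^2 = (k - 3*q)*(k + 3*q)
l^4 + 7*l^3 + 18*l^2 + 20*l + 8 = (l + 1)*(l + 2)^3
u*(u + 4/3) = u^2 + 4*u/3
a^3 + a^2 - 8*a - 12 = (a - 3)*(a + 2)^2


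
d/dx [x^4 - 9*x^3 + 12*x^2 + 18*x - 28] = 4*x^3 - 27*x^2 + 24*x + 18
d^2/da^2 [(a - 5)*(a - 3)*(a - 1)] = 6*a - 18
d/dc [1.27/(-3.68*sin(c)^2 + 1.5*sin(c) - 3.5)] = (9.3472*sin(c) - 1.905)*cos(c)/(3.68*sin(c)^2 - 1.5*sin(c) + 3.5)^2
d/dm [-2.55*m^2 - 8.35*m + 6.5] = -5.1*m - 8.35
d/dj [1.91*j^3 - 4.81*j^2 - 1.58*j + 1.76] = 5.73*j^2 - 9.62*j - 1.58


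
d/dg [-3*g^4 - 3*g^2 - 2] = -12*g^3 - 6*g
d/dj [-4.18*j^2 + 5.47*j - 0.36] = 5.47 - 8.36*j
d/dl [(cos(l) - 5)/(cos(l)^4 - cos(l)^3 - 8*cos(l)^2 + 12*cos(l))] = (3*cos(l)^3 - 16*cos(l)^2 - 25*cos(l) + 30)*sin(l)/((cos(l) - 2)^3*(cos(l) + 3)^2*cos(l)^2)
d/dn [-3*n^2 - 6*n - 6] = -6*n - 6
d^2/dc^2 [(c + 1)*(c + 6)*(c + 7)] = 6*c + 28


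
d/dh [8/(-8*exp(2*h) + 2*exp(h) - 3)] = (128*exp(h) - 16)*exp(h)/(8*exp(2*h) - 2*exp(h) + 3)^2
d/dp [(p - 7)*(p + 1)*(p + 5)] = 3*p^2 - 2*p - 37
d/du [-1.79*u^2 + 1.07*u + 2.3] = 1.07 - 3.58*u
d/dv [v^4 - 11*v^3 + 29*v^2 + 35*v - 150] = 4*v^3 - 33*v^2 + 58*v + 35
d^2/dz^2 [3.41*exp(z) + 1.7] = 3.41*exp(z)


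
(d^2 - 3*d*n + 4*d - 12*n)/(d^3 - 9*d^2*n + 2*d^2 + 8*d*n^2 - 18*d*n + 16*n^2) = (d^2 - 3*d*n + 4*d - 12*n)/(d^3 - 9*d^2*n + 2*d^2 + 8*d*n^2 - 18*d*n + 16*n^2)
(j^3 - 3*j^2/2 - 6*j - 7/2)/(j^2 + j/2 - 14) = (j^2 + 2*j + 1)/(j + 4)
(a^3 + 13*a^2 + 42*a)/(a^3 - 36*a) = (a + 7)/(a - 6)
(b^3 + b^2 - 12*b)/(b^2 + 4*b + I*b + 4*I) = b*(b - 3)/(b + I)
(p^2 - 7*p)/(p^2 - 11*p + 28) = p/(p - 4)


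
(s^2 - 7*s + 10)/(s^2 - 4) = (s - 5)/(s + 2)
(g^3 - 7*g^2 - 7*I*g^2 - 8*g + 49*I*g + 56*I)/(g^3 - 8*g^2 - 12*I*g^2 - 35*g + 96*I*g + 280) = (g + 1)/(g - 5*I)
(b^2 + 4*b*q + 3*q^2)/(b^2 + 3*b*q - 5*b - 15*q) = (b + q)/(b - 5)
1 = 1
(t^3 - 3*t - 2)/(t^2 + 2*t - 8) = (t^2 + 2*t + 1)/(t + 4)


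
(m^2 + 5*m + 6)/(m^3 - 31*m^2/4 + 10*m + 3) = 4*(m^2 + 5*m + 6)/(4*m^3 - 31*m^2 + 40*m + 12)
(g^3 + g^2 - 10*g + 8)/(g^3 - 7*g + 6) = (g + 4)/(g + 3)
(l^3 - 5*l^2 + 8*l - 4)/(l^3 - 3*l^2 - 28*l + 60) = (l^2 - 3*l + 2)/(l^2 - l - 30)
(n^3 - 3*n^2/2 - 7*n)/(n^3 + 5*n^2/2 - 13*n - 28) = n/(n + 4)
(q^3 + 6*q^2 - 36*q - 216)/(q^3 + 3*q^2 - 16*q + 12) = (q^2 - 36)/(q^2 - 3*q + 2)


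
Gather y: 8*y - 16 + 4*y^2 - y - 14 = 4*y^2 + 7*y - 30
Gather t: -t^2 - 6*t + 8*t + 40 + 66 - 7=-t^2 + 2*t + 99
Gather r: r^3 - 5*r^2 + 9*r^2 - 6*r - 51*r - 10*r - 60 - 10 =r^3 + 4*r^2 - 67*r - 70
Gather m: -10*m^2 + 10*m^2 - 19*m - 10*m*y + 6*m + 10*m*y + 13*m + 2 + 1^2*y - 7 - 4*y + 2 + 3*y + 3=0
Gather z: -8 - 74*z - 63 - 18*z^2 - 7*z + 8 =-18*z^2 - 81*z - 63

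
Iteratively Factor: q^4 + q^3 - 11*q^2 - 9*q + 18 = (q + 3)*(q^3 - 2*q^2 - 5*q + 6) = (q - 1)*(q + 3)*(q^2 - q - 6) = (q - 1)*(q + 2)*(q + 3)*(q - 3)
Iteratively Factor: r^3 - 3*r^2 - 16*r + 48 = (r - 4)*(r^2 + r - 12) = (r - 4)*(r + 4)*(r - 3)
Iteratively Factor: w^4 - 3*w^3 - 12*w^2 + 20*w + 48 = (w + 2)*(w^3 - 5*w^2 - 2*w + 24) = (w + 2)^2*(w^2 - 7*w + 12) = (w - 3)*(w + 2)^2*(w - 4)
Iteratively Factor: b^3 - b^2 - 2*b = (b - 2)*(b^2 + b) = b*(b - 2)*(b + 1)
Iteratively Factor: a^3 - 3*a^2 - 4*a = (a - 4)*(a^2 + a) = a*(a - 4)*(a + 1)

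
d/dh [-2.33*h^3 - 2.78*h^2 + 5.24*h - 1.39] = -6.99*h^2 - 5.56*h + 5.24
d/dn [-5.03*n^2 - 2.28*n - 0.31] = -10.06*n - 2.28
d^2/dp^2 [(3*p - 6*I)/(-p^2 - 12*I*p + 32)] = 6*(-4*(p - 2*I)*(p + 6*I)^2 + (3*p + 10*I)*(p^2 + 12*I*p - 32))/(p^2 + 12*I*p - 32)^3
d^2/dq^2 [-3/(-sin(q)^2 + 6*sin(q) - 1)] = 6*(-2*sin(q)^4 + 9*sin(q)^3 - 13*sin(q)^2 - 21*sin(q) + 35)/(sin(q)^2 - 6*sin(q) + 1)^3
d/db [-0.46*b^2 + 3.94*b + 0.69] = 3.94 - 0.92*b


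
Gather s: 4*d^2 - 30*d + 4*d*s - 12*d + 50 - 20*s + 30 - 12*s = 4*d^2 - 42*d + s*(4*d - 32) + 80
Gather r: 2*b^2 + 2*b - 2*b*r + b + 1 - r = 2*b^2 + 3*b + r*(-2*b - 1) + 1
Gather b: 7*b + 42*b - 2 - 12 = 49*b - 14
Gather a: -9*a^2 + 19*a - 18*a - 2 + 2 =-9*a^2 + a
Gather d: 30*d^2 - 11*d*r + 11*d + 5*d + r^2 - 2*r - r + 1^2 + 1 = 30*d^2 + d*(16 - 11*r) + r^2 - 3*r + 2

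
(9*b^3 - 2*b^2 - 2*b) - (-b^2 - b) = 9*b^3 - b^2 - b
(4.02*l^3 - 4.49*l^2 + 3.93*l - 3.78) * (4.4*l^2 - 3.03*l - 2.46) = 17.688*l^5 - 31.9366*l^4 + 21.0075*l^3 - 17.4945*l^2 + 1.7856*l + 9.2988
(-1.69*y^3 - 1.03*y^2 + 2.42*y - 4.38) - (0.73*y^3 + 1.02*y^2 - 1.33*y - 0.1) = -2.42*y^3 - 2.05*y^2 + 3.75*y - 4.28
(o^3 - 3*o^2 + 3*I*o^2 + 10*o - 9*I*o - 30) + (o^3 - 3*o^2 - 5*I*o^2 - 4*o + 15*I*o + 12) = 2*o^3 - 6*o^2 - 2*I*o^2 + 6*o + 6*I*o - 18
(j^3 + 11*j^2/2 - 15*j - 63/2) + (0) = j^3 + 11*j^2/2 - 15*j - 63/2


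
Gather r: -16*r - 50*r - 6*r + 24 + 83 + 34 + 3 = 144 - 72*r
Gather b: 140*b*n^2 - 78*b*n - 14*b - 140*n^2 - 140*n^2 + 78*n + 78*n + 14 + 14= b*(140*n^2 - 78*n - 14) - 280*n^2 + 156*n + 28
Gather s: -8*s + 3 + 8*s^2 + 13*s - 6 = 8*s^2 + 5*s - 3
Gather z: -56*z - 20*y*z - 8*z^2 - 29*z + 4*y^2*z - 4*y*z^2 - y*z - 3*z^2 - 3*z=z^2*(-4*y - 11) + z*(4*y^2 - 21*y - 88)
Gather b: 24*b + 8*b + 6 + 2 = 32*b + 8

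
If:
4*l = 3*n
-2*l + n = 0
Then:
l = 0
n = 0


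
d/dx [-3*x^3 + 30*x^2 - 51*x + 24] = -9*x^2 + 60*x - 51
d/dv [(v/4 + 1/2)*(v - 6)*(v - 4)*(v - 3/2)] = v^3 - 57*v^2/8 + 8*v + 21/2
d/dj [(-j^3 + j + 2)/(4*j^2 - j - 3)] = (-(8*j - 1)*(-j^3 + j + 2) + (3*j^2 - 1)*(-4*j^2 + j + 3))/(-4*j^2 + j + 3)^2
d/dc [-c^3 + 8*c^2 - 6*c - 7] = -3*c^2 + 16*c - 6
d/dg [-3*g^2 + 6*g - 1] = 6 - 6*g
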